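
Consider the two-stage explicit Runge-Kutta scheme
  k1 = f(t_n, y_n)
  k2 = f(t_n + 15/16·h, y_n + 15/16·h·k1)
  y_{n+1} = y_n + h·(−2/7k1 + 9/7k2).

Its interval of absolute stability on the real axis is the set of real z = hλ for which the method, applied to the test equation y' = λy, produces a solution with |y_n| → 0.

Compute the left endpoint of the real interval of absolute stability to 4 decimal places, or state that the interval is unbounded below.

With y'=λy (z=hλ):
  k1=λy_n ⇒ h·k1=z·y_n;  k2=λ(1+15/16z)y_n ⇒ h·k2=z(1+15/16z)y_n
  y_{n+1}/y_n = 1 − 2/7z + 9/7z(1+15/16z) = 1 + z + 135/112z²
  Hence R(z) = 1 + z + 135/112z².

Boundary: |R(x)|=1, x<0.
x=-0.92: |R|=1.1002
R=1: x+135/112x²=0 ⇒ x=−112/135=-0.8296; min R=1−1/(4·135/112)=0.7926>−1
Confirm numerically:
  x=-0.783: |R|=0.95599 <1
  x=-0.435: |R|=0.79308 <1
  x=-0.387: |R|=0.79353 <1
  x=-0.367: |R|=0.79535 <1
  x=-1.368: |R|=1.88773 >1
  x=-1.253: |R|=1.63942 >1
  x=-1.062: |R|=1.29745 >1
Interval (-0.8296, 0).

z* = -0.8296.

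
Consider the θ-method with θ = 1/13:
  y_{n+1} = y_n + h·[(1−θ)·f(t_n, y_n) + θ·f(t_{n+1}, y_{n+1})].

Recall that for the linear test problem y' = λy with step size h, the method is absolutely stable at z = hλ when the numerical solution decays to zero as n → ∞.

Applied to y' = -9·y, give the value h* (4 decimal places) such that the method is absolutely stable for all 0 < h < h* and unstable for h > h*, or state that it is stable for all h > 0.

(-2.3636,0); λ=-9 ⇒ h* = (26/11)/9 = 0.2626.

Set f=λy, z=hλ:
  y_{n+1} = y_n + z·[12/13·y_n + 1/13·y_{n+1}] ⇒ (1 − 1/13z)y_{n+1} = (1 + 12/13z)y_n
  Hence R(z) = (1 + 12/13z)/(1 − 1/13z).

Need |R(x)|<1, x<0.
x=-0.31: |R|=0.6972
R=−1: 1+12/13x = −1+1/13x ⇒ -11/13x=2 ⇒ x=2/(-11/13)=-2.3636
Confirm numerically:
  x=-2.268: |R|=0.93110 <1
  x=-2.233: |R|=0.90567 <1
  x=-2.075: |R|=0.78939 <1
  x=-2.732: |R|=1.25756 >1
  x=-2.655: |R|=1.20473 >1
  x=-2.550: |R|=1.13183 >1
So |R|<1 on (-2.3636, 0).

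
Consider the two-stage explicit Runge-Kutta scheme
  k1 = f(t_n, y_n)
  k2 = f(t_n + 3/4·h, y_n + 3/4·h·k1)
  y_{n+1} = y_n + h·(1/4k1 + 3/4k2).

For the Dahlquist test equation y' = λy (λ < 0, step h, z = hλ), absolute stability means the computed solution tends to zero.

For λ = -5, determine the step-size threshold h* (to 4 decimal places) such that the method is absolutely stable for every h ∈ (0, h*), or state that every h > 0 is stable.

Set f=λy, z=hλ:
  k1=λy_n ⇒ h·k1=z·y_n;  k2=λ(1+3/4z)y_n ⇒ h·k2=z(1+3/4z)y_n
  y_{n+1}/y_n = 1 + 1/4z + 3/4z(1+3/4z) = 1 + z + 9/16z²
  Hence R(z) = 1 + z + 9/16z².

Solve |R(x)|<1 on ℝ⁻.
x=-0.8: |R|=0.5600
R=1: x+9/16x²=0 ⇒ x=−16/9=-1.7778; min R=1−1/(4·9/16)=0.5556>−1
Confirm numerically:
  x=-1.542: |R|=0.79549 <1
  x=-1.434: |R|=0.72270 <1
  x=-1.239: |R|=0.62451 <1
  x=-2.326: |R|=1.71728 >1
  x=-2.180: |R|=1.49323 >1
  x=-1.907: |R|=1.13862 >1
Stable set (-1.7778, 0).

(-1.7778,0); λ=-5 ⇒ h* = (16/9)/5 = 0.3556.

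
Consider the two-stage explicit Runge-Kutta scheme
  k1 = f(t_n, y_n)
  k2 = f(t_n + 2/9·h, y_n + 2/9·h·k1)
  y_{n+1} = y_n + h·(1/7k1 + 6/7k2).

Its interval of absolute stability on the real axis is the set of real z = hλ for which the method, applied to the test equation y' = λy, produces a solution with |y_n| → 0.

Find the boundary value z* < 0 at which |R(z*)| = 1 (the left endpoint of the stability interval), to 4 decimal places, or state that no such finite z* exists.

With y'=λy (z=hλ):
  k1=λy_n ⇒ h·k1=z·y_n;  k2=λ(1+2/9z)y_n ⇒ h·k2=z(1+2/9z)y_n
  y_{n+1}/y_n = 1 + 1/7z + 6/7z(1+2/9z) = 1 + z + 4/21z²
  R(z) = 1 + z + 4/21z².

Find x<0 with |R(x)|<1.
x=-1.66: |R|=0.1351
R=1: x+4/21x²=0 ⇒ x=−21/4=-5.2500; min R=1−1/(4·4/21)=-0.3125>−1
Confirm numerically:
  x=-4.962: |R|=0.72780 <1
  x=-3.369: |R|=0.20706 <1
  x=-3.280: |R|=0.23078 <1
  x=-5.571: |R|=1.34063 >1
  x=-5.476: |R|=1.23573 >1
Stable set (-5.2500, 0).

z* = -5.2500.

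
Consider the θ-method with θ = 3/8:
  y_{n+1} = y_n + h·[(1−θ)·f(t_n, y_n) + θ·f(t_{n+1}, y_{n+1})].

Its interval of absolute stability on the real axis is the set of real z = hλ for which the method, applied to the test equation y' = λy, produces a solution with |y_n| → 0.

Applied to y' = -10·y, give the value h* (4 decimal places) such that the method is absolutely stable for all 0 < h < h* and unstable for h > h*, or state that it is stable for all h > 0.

Test eqn y'=λy, z=hλ:
  y_{n+1} = y_n + z·[5/8·y_n + 3/8·y_{n+1}] ⇒ (1 − 3/8z)y_{n+1} = (1 + 5/8z)y_n
  ⇒ R(z) = (1 + 5/8z)/(1 − 3/8z).

Find x<0 with |R(x)|<1.
x=-1.31: |R|=0.1215
R=−1: 1+5/8x = −1+3/8x ⇒ -1/4x=2 ⇒ x=2/(-1/4)=-8.0000
Confirm numerically:
  x=-7.872: |R|=0.99190 <1
  x=-4.543: |R|=0.68034 <1
  x=-4.490: |R|=0.67303 <1
  x=-4.443: |R|=0.66646 <1
  x=-8.151: |R|=1.00931 >1
  x=-8.122: |R|=1.00754 >1
  x=-8.075: |R|=1.00465 >1
Stable set (-8.0000, 0).

(-8.0000,0); λ=-10 ⇒ h* = (8)/10 = 0.8000.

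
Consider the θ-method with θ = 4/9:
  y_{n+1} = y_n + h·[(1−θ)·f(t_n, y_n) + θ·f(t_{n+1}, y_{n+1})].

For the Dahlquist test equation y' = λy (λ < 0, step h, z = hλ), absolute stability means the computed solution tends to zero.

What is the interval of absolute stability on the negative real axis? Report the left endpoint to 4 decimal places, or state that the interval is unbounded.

Set f=λy, z=hλ:
  y_{n+1} = y_n + z·[5/9·y_n + 4/9·y_{n+1}] ⇒ (1 − 4/9z)y_{n+1} = (1 + 5/9z)y_n
  R(z) = (1 + 5/9z)/(1 − 4/9z).

Solve |R(x)|<1 on ℝ⁻.
x=-0.7: |R|=0.4661
R=−1: 1+5/9x = −1+4/9x ⇒ -1/9x=2 ⇒ x=2/(-1/9)=-18.0000
Confirm numerically:
  x=-17.745: |R|=0.99681 <1
  x=-15.146: |R|=0.95898 <1
  x=-13.246: |R|=0.92330 <1
  x=-18.502: |R|=1.00605 >1
  x=-18.169: |R|=1.00207 >1
  x=-18.025: |R|=1.00031 >1
Interval (-18.0000, 0).

(-18.0000, 0).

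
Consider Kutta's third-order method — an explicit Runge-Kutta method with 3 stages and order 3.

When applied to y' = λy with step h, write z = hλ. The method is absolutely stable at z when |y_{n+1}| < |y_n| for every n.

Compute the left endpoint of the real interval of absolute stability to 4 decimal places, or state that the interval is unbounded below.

z* = -2.5127.

Set f=λy, z=hλ:
  order 3, 3-stage ⇒ R(z)=1+z+z^2/2+z^3/6
  (e.g. R(-0.39)=0.67616, |R|=0.67616)

Solve |R(x)|<1 on ℝ⁻.
x=-0.39: |R|=0.6762
|R(-2.45)|=0.8998 |R(-1.64)|=0.0304 |R(-0.66)|=0.5099
Bisect:
  x_lo=-3.3322 |R|=2.9470  x_hi=-0.3017 |R|=0.7392
  mid=-1.81698 |R|=0.16604 →hi
  mid=-2.57460 |R|=1.10464 →lo
  mid=-2.19579 |R|=0.54954 →hi
  mid=-2.38520 |R|=0.80225 →hi
  mid=-2.47990 |R|=0.94681 →hi
  mid=-2.52725 |R|=1.02401 →lo
  mid=-2.50358 |R|=0.98499 →hi
  ...
  [-2.51282,-2.51264] ⇒ x*=-2.5127
Stable set (-2.5127, 0).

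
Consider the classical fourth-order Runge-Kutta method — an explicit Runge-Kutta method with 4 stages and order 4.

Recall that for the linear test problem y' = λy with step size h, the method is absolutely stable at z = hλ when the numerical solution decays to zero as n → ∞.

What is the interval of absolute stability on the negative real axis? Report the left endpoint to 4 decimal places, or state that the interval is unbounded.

z∈(-2.7853,0).

With y'=λy (z=hλ):
  order 4, 4-stage ⇒ R(z)=1+z+z^2/2+z^3/6+z^4/24
  (e.g. R(-0.75)=0.47412, |R|=0.47412)

Find x<0 with |R(x)|<1.
x=-0.75: |R|=0.4741
|R(-3.06)|=1.4996 |R(-2.11)|=0.3763 |R(-1)|=0.3750
Bisect:
  x_lo=-3.4035 |R|=2.4084  x_hi=-0.3449 |R|=0.7083
  mid=-1.87420 |R|=0.29899 →hi
  mid=-2.63882 |R|=0.80071 →hi
  mid=-3.02114 |R|=1.41784 →lo
  mid=-2.82998 |R|=1.06949 →lo
  mid=-2.73440 |R|=0.92594 →hi
  mid=-2.78219 |R|=0.99533 →hi
  mid=-2.80609 |R|=1.03180 →lo
  mid=-2.79414 |R|=1.01342 →lo
  ...
  [-2.78537,-2.78518] ⇒ x*=-2.7853
Interval (-2.7853, 0).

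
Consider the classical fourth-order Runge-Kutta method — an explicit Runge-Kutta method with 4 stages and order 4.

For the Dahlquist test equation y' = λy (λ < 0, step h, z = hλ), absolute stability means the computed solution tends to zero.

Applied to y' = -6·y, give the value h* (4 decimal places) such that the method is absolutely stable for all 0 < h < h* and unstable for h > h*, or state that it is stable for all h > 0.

Test eqn y'=λy, z=hλ:
  order 4, 4-stage ⇒ R(z)=1+z+z^2/2+z^3/6+z^4/24
  (e.g. R(-1.43)=0.27932, |R|=0.27932)

Boundary: |R(x)|=1, x<0.
x=-1.43: |R|=0.2793
|R(-1.98)|=0.3269 |R(-1.77)|=0.2812 |R(-1.71)|=0.2749
Bisect:
  x_lo=-3.5766 |R|=3.0123  x_hi=-0.3354 |R|=0.7151
  mid=-1.95602 |R|=0.31963 →hi
  mid=-2.76631 |R|=0.97176 →hi
  mid=-3.17146 |R|=1.75639 →lo
  mid=-2.96889 |R|=1.31398 →lo
  mid=-2.86760 |R|=1.13135 →lo
  mid=-2.81696 |R|=1.04880 →lo
  mid=-2.79164 |R|=1.00961 →lo
  mid=-2.77898 |R|=0.99052 →hi
  mid=-2.78531 |R|=1.00002 →lo
  ...
  [-2.78531,-2.78511] ⇒ x*=-2.7853
Interval (-2.7853, 0).

(-2.7853,0); λ=-6 ⇒ h* = 0.4642.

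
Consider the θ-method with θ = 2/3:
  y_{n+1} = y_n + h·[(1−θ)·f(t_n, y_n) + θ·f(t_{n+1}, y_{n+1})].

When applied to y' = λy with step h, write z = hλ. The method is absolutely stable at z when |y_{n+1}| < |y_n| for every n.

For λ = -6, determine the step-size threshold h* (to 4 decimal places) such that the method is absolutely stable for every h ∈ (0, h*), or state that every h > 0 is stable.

Test eqn y'=λy, z=hλ:
  y_{n+1} = y_n + z·[1/3·y_n + 2/3·y_{n+1}] ⇒ (1 − 2/3z)y_{n+1} = (1 + 1/3z)y_n
  so R(z) = (1 + 1/3z)/(1 − 2/3z).

Need |R(x)|<1, x<0.
x=-1.19: |R|=0.3364
x=-2: |R|=0.1429
x=-10: |R|=0.3043
x=-100: |R|=0.4778
θ=2/3≥1/2 ⇒ |1+1/3x|<|1−2/3x| ∀x<0 ⇒ interval (−∞,0).

unbounded; (−∞, 0). Any h>0 works for λ=-6.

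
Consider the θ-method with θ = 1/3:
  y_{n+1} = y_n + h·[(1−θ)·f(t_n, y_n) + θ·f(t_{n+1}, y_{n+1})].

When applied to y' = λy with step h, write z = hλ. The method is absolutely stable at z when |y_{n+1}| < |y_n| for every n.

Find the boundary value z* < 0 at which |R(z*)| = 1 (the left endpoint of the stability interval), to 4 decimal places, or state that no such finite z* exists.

Test eqn y'=λy, z=hλ:
  y_{n+1} = y_n + z·[2/3·y_n + 1/3·y_{n+1}] ⇒ (1 − 1/3z)y_{n+1} = (1 + 2/3z)y_n
  Hence R(z) = (1 + 2/3z)/(1 − 1/3z).

Find x<0 with |R(x)|<1.
x=-1.08: |R|=0.2059
R=−1: 1+2/3x = −1+1/3x ⇒ -1/3x=2 ⇒ x=2/(-1/3)=-6.0000
Confirm numerically:
  x=-4.179: |R|=0.74634 <1
  x=-4.080: |R|=0.72881 <1
  x=-2.810: |R|=0.45095 <1
  x=-6.171: |R|=1.01865 >1
  x=-6.144: |R|=1.01575 >1
  x=-6.107: |R|=1.01175 >1
So |R|<1 on (-6.0000, 0).

left endpoint -6.0000.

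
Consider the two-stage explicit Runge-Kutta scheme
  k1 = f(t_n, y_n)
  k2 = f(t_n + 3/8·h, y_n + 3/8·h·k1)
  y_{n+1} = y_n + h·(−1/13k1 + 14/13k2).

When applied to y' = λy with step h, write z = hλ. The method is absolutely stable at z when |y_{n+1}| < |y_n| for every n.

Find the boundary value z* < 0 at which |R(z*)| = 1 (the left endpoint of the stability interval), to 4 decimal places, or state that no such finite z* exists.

z* = -2.4762.

On y'=λy, z=hλ:
  k1=λy_n ⇒ h·k1=z·y_n;  k2=λ(1+3/8z)y_n ⇒ h·k2=z(1+3/8z)y_n
  y_{n+1}/y_n = 1 − 1/13z + 14/13z(1+3/8z) = 1 + z + 21/52z²
  ⇒ R(z) = 1 + z + 21/52z².

Find x<0 with |R(x)|<1.
x=-0.79: |R|=0.4620
R=1: x+21/52x²=0 ⇒ x=−52/21=-2.4762; min R=1−1/(4·21/52)=0.3810>−1
Confirm numerically:
  x=-1.967: |R|=0.59552 <1
  x=-1.684: |R|=0.46125 <1
  x=-1.137: |R|=0.38508 <1
  x=-1.109: |R|=0.38768 <1
  x=-3.027: |R|=1.67333 >1
  x=-2.924: |R|=1.52879 >1
Stable set (-2.4762, 0).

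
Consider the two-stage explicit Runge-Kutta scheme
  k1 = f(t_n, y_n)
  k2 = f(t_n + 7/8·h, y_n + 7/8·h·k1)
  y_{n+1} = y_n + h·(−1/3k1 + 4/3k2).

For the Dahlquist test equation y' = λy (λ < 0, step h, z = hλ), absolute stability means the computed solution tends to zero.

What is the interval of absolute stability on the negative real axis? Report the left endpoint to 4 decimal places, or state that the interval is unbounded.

(-0.8571, 0).

On y'=λy, z=hλ:
  k1=λy_n ⇒ h·k1=z·y_n;  k2=λ(1+7/8z)y_n ⇒ h·k2=z(1+7/8z)y_n
  y_{n+1}/y_n = 1 − 1/3z + 4/3z(1+7/8z) = 1 + z + 7/6z²
  ⇒ R(z) = 1 + z + 7/6z².

Need |R(x)|<1, x<0.
x=-0.48: |R|=0.7888
R=1: x+7/6x²=0 ⇒ x=−6/7=-0.8571; min R=1−1/(4·7/6)=0.7857>−1
Confirm numerically:
  x=-0.755: |R|=0.91003 <1
  x=-0.595: |R|=0.81803 <1
  x=-0.592: |R|=0.81687 <1
  x=-1.396: |R|=1.87762 >1
  x=-1.191: |R|=1.46389 >1
  x=-0.995: |R|=1.16003 >1
Interval (-0.8571, 0).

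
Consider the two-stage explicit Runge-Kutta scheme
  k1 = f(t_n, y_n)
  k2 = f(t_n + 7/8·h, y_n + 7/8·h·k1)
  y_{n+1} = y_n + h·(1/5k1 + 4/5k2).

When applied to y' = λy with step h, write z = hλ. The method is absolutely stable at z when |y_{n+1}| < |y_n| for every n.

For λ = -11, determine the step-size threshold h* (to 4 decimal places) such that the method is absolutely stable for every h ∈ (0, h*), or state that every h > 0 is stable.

Set f=λy, z=hλ:
  k1=λy_n ⇒ h·k1=z·y_n;  k2=λ(1+7/8z)y_n ⇒ h·k2=z(1+7/8z)y_n
  y_{n+1}/y_n = 1 + 1/5z + 4/5z(1+7/8z) = 1 + z + 7/10z²
  R(z) = 1 + z + 7/10z².

Find x<0 with |R(x)|<1.
x=-0.75: |R|=0.6437
R=1: x+7/10x²=0 ⇒ x=−10/7=-1.4286; min R=1−1/(4·7/10)=0.6429>−1
Confirm numerically:
  x=-1.325: |R|=0.90394 <1
  x=-1.065: |R|=0.72896 <1
  x=-0.995: |R|=0.69802 <1
  x=-0.788: |R|=0.64666 <1
  x=-1.546: |R|=1.12708 >1
  x=-1.544: |R|=1.12476 >1
Stable set (-1.4286, 0).

(-1.4286,0); λ=-11 ⇒ h* = (10/7)/11 = 0.1299.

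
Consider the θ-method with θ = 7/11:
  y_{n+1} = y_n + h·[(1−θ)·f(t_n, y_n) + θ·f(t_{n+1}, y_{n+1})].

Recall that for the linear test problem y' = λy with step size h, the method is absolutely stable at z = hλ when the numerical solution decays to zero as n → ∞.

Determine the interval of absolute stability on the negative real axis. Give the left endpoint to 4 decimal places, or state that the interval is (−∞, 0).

unbounded; (−∞, 0).

Test eqn y'=λy, z=hλ:
  y_{n+1} = y_n + z·[4/11·y_n + 7/11·y_{n+1}] ⇒ (1 − 7/11z)y_{n+1} = (1 + 4/11z)y_n
  Hence R(z) = (1 + 4/11z)/(1 − 7/11z).

Need |R(x)|<1, x<0.
x=-1.35: |R|=0.2738
x=-2: |R|=0.1200
x=-10: |R|=0.3580
x=-100: |R|=0.5471
θ=7/11≥1/2 ⇒ |1+4/11x|<|1−7/11x| ∀x<0 ⇒ stable on all of ℝ⁻.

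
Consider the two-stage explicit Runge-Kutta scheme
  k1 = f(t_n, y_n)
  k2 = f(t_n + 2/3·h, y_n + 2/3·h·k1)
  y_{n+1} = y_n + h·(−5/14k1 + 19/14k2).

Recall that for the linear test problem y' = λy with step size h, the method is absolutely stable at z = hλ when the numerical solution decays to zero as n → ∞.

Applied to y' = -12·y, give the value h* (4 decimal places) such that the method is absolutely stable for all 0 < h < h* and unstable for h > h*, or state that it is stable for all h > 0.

Test eqn y'=λy, z=hλ:
  k1=λy_n ⇒ h·k1=z·y_n;  k2=λ(1+2/3z)y_n ⇒ h·k2=z(1+2/3z)y_n
  y_{n+1}/y_n = 1 − 5/14z + 19/14z(1+2/3z) = 1 + z + 19/21z²
  R(z) = 1 + z + 19/21z².

Boundary: |R(x)|=1, x<0.
x=-0.33: |R|=0.7685
R=1: x+19/21x²=0 ⇒ x=−21/19=-1.1053; min R=1−1/(4·19/21)=0.7237>−1
Confirm numerically:
  x=-1.027: |R|=0.92728 <1
  x=-0.622: |R|=0.72804 <1
  x=-0.490: |R|=0.72723 <1
  x=-1.572: |R|=1.66383 >1
  x=-1.471: |R|=1.48676 >1
  x=-1.310: |R|=1.24266 >1
Stable set (-1.1053, 0).

(-1.1053,0); λ=-12 ⇒ h* = (21/19)/12 = 0.0921.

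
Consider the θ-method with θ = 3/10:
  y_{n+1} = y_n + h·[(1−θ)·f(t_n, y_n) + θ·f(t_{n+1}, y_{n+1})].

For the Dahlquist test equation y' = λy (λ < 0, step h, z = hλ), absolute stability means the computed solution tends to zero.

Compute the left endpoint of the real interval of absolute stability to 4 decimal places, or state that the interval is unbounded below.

With y'=λy (z=hλ):
  y_{n+1} = y_n + z·[7/10·y_n + 3/10·y_{n+1}] ⇒ (1 − 3/10z)y_{n+1} = (1 + 7/10z)y_n
  ⇒ R(z) = (1 + 7/10z)/(1 − 3/10z).

Need |R(x)|<1, x<0.
x=-0.42: |R|=0.6270
R=−1: 1+7/10x = −1+3/10x ⇒ -2/5x=2 ⇒ x=2/(-2/5)=-5.0000
Confirm numerically:
  x=-4.848: |R|=0.97523 <1
  x=-4.464: |R|=0.90834 <1
  x=-2.921: |R|=0.55679 <1
  x=-2.256: |R|=0.34542 <1
  x=-5.379: |R|=1.05800 >1
  x=-5.175: |R|=1.02742 >1
Stable set (-5.0000, 0).

z* = -5.0000.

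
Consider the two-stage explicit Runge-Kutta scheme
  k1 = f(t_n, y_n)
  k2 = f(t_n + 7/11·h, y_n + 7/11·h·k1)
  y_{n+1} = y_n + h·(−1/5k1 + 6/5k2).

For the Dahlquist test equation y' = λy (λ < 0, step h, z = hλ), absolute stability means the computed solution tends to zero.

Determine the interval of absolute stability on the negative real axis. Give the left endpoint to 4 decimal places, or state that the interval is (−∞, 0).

On y'=λy, z=hλ:
  k1=λy_n ⇒ h·k1=z·y_n;  k2=λ(1+7/11z)y_n ⇒ h·k2=z(1+7/11z)y_n
  y_{n+1}/y_n = 1 − 1/5z + 6/5z(1+7/11z) = 1 + z + 42/55z²
  so R(z) = 1 + z + 42/55z².

Boundary: |R(x)|=1, x<0.
x=-0.74: |R|=0.6782
R=1: x+42/55x²=0 ⇒ x=−55/42=-1.3095; min R=1−1/(4·42/55)=0.6726>−1
Confirm numerically:
  x=-1.072: |R|=0.80556 <1
  x=-0.870: |R|=0.70800 <1
  x=-0.718: |R|=0.67567 <1
  x=-1.890: |R|=1.83779 >1
  x=-1.637: |R|=1.40937 >1
So |R|<1 on (-1.3095, 0).

z∈(-1.3095,0).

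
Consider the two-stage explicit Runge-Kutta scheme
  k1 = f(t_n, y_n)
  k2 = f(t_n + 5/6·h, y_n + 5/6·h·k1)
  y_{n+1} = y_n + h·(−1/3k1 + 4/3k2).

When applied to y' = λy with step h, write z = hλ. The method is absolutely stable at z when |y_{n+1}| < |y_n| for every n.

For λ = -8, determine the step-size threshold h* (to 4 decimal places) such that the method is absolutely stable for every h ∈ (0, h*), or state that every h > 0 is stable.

Set f=λy, z=hλ:
  k1=λy_n ⇒ h·k1=z·y_n;  k2=λ(1+5/6z)y_n ⇒ h·k2=z(1+5/6z)y_n
  y_{n+1}/y_n = 1 − 1/3z + 4/3z(1+5/6z) = 1 + z + 10/9z²
  ⇒ R(z) = 1 + z + 10/9z².

Find x<0 with |R(x)|<1.
x=-1.74: |R|=2.6240
R=1: x+10/9x²=0 ⇒ x=−9/10=-0.9000; min R=1−1/(4·10/9)=0.7750>−1
Confirm numerically:
  x=-0.717: |R|=0.85421 <1
  x=-0.681: |R|=0.83429 <1
  x=-0.610: |R|=0.80344 <1
  x=-0.455: |R|=0.77503 <1
  x=-1.200: |R|=1.40000 >1
  x=-1.019: |R|=1.13473 >1
Interval (-0.9000, 0).

(-0.9000,0); λ=-8 ⇒ h* = (9/10)/8 = 0.1125.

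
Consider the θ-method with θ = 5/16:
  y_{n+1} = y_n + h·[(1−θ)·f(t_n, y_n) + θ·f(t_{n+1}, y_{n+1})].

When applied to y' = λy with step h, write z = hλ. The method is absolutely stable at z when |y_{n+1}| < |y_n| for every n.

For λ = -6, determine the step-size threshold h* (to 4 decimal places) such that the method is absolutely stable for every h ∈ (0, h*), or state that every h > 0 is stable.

(-5.3333,0); λ=-6 ⇒ h* = (16/3)/6 = 0.8889.

On y'=λy, z=hλ:
  y_{n+1} = y_n + z·[11/16·y_n + 5/16·y_{n+1}] ⇒ (1 − 5/16z)y_{n+1} = (1 + 11/16z)y_n
  ⇒ R(z) = (1 + 11/16z)/(1 − 5/16z).

Find x<0 with |R(x)|<1.
x=-1.38: |R|=0.0358
R=−1: 1+11/16x = −1+5/16x ⇒ -3/8x=2 ⇒ x=2/(-3/8)=-5.3333
Confirm numerically:
  x=-5.203: |R|=0.98139 <1
  x=-4.221: |R|=0.82013 <1
  x=-3.608: |R|=0.69589 <1
  x=-2.822: |R|=0.49957 <1
  x=-5.833: |R|=1.06638 >1
  x=-5.376: |R|=1.00597 >1
So |R|<1 on (-5.3333, 0).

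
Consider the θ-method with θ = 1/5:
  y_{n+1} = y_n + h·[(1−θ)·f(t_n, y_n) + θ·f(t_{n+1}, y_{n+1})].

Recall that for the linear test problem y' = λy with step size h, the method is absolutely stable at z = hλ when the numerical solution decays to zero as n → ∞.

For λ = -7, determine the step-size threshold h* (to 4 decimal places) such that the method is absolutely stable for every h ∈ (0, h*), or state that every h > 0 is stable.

Test eqn y'=λy, z=hλ:
  y_{n+1} = y_n + z·[4/5·y_n + 1/5·y_{n+1}] ⇒ (1 − 1/5z)y_{n+1} = (1 + 4/5z)y_n
  ⇒ R(z) = (1 + 4/5z)/(1 − 1/5z).

Need |R(x)|<1, x<0.
x=-1.25: |R|=0.0000
R=−1: 1+4/5x = −1+1/5x ⇒ -3/5x=2 ⇒ x=2/(-3/5)=-3.3333
Confirm numerically:
  x=-2.227: |R|=0.54075 <1
  x=-1.907: |R|=0.38048 <1
  x=-1.587: |R|=0.20465 <1
  x=-3.635: |R|=1.10481 >1
  x=-3.529: |R|=1.06882 >1
So |R|<1 on (-3.3333, 0).

(-3.3333,0); λ=-7 ⇒ h* = (10/3)/7 = 0.4762.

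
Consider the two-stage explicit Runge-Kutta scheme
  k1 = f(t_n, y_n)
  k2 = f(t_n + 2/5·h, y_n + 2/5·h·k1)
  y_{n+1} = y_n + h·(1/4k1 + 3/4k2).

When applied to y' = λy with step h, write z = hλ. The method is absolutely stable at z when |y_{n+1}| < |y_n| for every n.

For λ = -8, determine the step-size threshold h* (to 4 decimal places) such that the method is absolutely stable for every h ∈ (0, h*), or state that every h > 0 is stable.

Set f=λy, z=hλ:
  k1=λy_n ⇒ h·k1=z·y_n;  k2=λ(1+2/5z)y_n ⇒ h·k2=z(1+2/5z)y_n
  y_{n+1}/y_n = 1 + 1/4z + 3/4z(1+2/5z) = 1 + z + 3/10z²
  R(z) = 1 + z + 3/10z².

Find x<0 with |R(x)|<1.
x=-1.16: |R|=0.2437
R=1: x+3/10x²=0 ⇒ x=−10/3=-3.3333; min R=1−1/(4·3/10)=0.1667>−1
Confirm numerically:
  x=-3.271: |R|=0.93883 <1
  x=-3.064: |R|=0.75243 <1
  x=-3.029: |R|=0.72345 <1
  x=-3.905: |R|=1.66971 >1
  x=-3.845: |R|=1.59021 >1
  x=-3.650: |R|=1.34675 >1
Stable set (-3.3333, 0).

(-3.3333,0); λ=-8 ⇒ h* = (10/3)/8 = 0.4167.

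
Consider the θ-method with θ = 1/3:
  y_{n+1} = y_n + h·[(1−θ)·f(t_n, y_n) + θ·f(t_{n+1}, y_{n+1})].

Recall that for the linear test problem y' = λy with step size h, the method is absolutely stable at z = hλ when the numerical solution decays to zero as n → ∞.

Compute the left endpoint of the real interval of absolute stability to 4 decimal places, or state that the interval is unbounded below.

With y'=λy (z=hλ):
  y_{n+1} = y_n + z·[2/3·y_n + 1/3·y_{n+1}] ⇒ (1 − 1/3z)y_{n+1} = (1 + 2/3z)y_n
  Hence R(z) = (1 + 2/3z)/(1 − 1/3z).

Boundary: |R(x)|=1, x<0.
x=-0.9: |R|=0.3077
R=−1: 1+2/3x = −1+1/3x ⇒ -1/3x=2 ⇒ x=2/(-1/3)=-6.0000
Confirm numerically:
  x=-5.693: |R|=0.96468 <1
  x=-4.875: |R|=0.85714 <1
  x=-4.508: |R|=0.80128 <1
  x=-3.613: |R|=0.63904 <1
  x=-6.326: |R|=1.03496 >1
  x=-6.080: |R|=1.00881 >1
Interval (-6.0000, 0).

z* = -6.0000.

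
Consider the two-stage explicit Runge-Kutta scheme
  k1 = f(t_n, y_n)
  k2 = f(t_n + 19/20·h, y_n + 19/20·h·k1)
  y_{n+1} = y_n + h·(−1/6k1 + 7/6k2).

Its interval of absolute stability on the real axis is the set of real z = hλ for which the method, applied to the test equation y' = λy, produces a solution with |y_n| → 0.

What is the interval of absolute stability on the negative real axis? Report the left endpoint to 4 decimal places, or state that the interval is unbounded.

Set f=λy, z=hλ:
  k1=λy_n ⇒ h·k1=z·y_n;  k2=λ(1+19/20z)y_n ⇒ h·k2=z(1+19/20z)y_n
  y_{n+1}/y_n = 1 − 1/6z + 7/6z(1+19/20z) = 1 + z + 133/120z²
  R(z) = 1 + z + 133/120z².

Need |R(x)|<1, x<0.
x=-1.32: |R|=1.6112
R=1: x+133/120x²=0 ⇒ x=−120/133=-0.9023; min R=1−1/(4·133/120)=0.7744>−1
Confirm numerically:
  x=-0.626: |R|=0.80833 <1
  x=-0.518: |R|=0.77939 <1
  x=-0.433: |R|=0.77480 <1
  x=-0.405: |R|=0.77679 <1
  x=-1.248: |R|=1.47823 >1
  x=-1.172: |R|=1.35039 >1
  x=-1.074: |R|=1.20444 >1
Interval (-0.9023, 0).

(-0.9023, 0).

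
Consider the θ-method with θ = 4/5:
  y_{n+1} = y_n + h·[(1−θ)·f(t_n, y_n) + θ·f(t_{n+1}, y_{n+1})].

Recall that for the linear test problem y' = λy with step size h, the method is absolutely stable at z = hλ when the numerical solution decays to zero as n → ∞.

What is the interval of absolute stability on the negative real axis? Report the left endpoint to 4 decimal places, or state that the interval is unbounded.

On y'=λy, z=hλ:
  y_{n+1} = y_n + z·[1/5·y_n + 4/5·y_{n+1}] ⇒ (1 − 4/5z)y_{n+1} = (1 + 1/5z)y_n
  R(z) = (1 + 1/5z)/(1 − 4/5z).

Solve |R(x)|<1 on ℝ⁻.
x=-0.82: |R|=0.5048
x=-2: |R|=0.2308
x=-10: |R|=0.1111
x=-100: |R|=0.2346
θ=4/5≥1/2 ⇒ |1+1/5x|<|1−4/5x| ∀x<0 ⇒ interval (−∞,0).

interval (−∞, 0).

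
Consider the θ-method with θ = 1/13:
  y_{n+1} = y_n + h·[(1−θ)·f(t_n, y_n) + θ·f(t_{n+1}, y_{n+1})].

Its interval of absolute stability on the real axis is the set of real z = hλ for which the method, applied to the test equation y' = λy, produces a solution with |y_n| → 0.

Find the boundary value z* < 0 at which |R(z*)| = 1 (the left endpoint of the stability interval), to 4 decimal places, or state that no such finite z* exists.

z* = -2.3636.

Set f=λy, z=hλ:
  y_{n+1} = y_n + z·[12/13·y_n + 1/13·y_{n+1}] ⇒ (1 − 1/13z)y_{n+1} = (1 + 12/13z)y_n
  so R(z) = (1 + 12/13z)/(1 − 1/13z).

Solve |R(x)|<1 on ℝ⁻.
x=-1.77: |R|=0.5579
R=−1: 1+12/13x = −1+1/13x ⇒ -11/13x=2 ⇒ x=2/(-11/13)=-2.3636
Confirm numerically:
  x=-1.622: |R|=0.44207 <1
  x=-1.528: |R|=0.36729 <1
  x=-0.978: |R|=0.09043 <1
  x=-2.846: |R|=1.33485 >1
  x=-2.438: |R|=1.05299 >1
  x=-2.421: |R|=1.04092 >1
Stable set (-2.3636, 0).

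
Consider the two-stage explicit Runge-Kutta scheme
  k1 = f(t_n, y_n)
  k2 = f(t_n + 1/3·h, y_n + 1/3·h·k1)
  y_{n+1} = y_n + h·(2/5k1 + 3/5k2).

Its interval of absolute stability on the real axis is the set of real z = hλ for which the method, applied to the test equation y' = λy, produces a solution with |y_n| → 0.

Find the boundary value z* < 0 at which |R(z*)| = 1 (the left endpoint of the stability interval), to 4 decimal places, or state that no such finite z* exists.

z* = -5.0000.

On y'=λy, z=hλ:
  k1=λy_n ⇒ h·k1=z·y_n;  k2=λ(1+1/3z)y_n ⇒ h·k2=z(1+1/3z)y_n
  y_{n+1}/y_n = 1 + 2/5z + 3/5z(1+1/3z) = 1 + z + 1/5z²
  so R(z) = 1 + z + 1/5z².

Solve |R(x)|<1 on ℝ⁻.
x=-1.35: |R|=0.0145
R=1: x+1/5x²=0 ⇒ x=−5=-5.0000; min R=1−1/(4·1/5)=-0.2500>−1
Confirm numerically:
  x=-4.243: |R|=0.35761 <1
  x=-3.968: |R|=0.18100 <1
  x=-3.077: |R|=0.18341 <1
  x=-2.219: |R|=0.23421 <1
  x=-5.551: |R|=1.61172 >1
  x=-5.198: |R|=1.20584 >1
  x=-5.170: |R|=1.17578 >1
Stable set (-5.0000, 0).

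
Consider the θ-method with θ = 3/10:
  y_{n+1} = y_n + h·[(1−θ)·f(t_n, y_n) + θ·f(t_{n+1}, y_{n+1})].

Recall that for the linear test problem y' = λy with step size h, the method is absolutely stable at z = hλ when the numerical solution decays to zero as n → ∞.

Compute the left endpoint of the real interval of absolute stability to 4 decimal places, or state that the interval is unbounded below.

z* = -5.0000.

Set f=λy, z=hλ:
  y_{n+1} = y_n + z·[7/10·y_n + 3/10·y_{n+1}] ⇒ (1 − 3/10z)y_{n+1} = (1 + 7/10z)y_n
  so R(z) = (1 + 7/10z)/(1 − 3/10z).

Boundary: |R(x)|=1, x<0.
x=-0.67: |R|=0.4421
R=−1: 1+7/10x = −1+3/10x ⇒ -2/5x=2 ⇒ x=2/(-2/5)=-5.0000
Confirm numerically:
  x=-4.499: |R|=0.91471 <1
  x=-3.237: |R|=0.64223 <1
  x=-2.792: |R|=0.51937 <1
  x=-5.536: |R|=1.08058 >1
  x=-5.239: |R|=1.03717 >1
So |R|<1 on (-5.0000, 0).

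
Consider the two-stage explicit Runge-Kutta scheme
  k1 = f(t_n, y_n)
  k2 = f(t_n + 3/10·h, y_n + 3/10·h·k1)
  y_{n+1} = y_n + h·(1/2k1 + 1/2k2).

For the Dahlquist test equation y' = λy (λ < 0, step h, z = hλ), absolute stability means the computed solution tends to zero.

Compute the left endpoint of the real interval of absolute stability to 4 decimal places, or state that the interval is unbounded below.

left endpoint -6.6667.

Test eqn y'=λy, z=hλ:
  k1=λy_n ⇒ h·k1=z·y_n;  k2=λ(1+3/10z)y_n ⇒ h·k2=z(1+3/10z)y_n
  y_{n+1}/y_n = 1 + 1/2z + 1/2z(1+3/10z) = 1 + z + 3/20z²
  ⇒ R(z) = 1 + z + 3/20z².

Boundary: |R(x)|=1, x<0.
x=-1.14: |R|=0.0549
R=1: x+3/20x²=0 ⇒ x=−20/3=-6.6667; min R=1−1/(4·3/20)=-0.6667>−1
Confirm numerically:
  x=-5.643: |R|=0.13352 <1
  x=-5.584: |R|=0.09316 <1
  x=-3.467: |R|=0.66399 <1
  x=-7.230: |R|=1.61094 >1
  x=-6.939: |R|=1.28346 >1
  x=-6.820: |R|=1.15686 >1
So |R|<1 on (-6.6667, 0).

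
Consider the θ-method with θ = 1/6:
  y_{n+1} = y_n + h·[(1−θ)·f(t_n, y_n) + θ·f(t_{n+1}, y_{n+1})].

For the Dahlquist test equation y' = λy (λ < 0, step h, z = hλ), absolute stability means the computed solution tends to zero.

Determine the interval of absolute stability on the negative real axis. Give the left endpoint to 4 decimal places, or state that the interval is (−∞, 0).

(-3.0000, 0).

On y'=λy, z=hλ:
  y_{n+1} = y_n + z·[5/6·y_n + 1/6·y_{n+1}] ⇒ (1 − 1/6z)y_{n+1} = (1 + 5/6z)y_n
  Hence R(z) = (1 + 5/6z)/(1 − 1/6z).

Find x<0 with |R(x)|<1.
x=-0.98: |R|=0.1576
R=−1: 1+5/6x = −1+1/6x ⇒ -2/3x=2 ⇒ x=2/(-2/3)=-3.0000
Confirm numerically:
  x=-2.615: |R|=0.82124 <1
  x=-1.634: |R|=0.28425 <1
  x=-1.608: |R|=0.26814 <1
  x=-3.255: |R|=1.11021 >1
  x=-3.028: |R|=1.01241 >1
Interval (-3.0000, 0).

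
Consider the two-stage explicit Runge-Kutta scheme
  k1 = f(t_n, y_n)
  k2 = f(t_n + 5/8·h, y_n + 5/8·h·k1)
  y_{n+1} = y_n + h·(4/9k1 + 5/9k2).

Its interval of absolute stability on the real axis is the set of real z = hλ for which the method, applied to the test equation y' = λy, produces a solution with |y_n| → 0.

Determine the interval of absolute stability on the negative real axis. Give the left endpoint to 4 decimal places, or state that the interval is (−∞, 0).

z∈(-2.8800,0).

On y'=λy, z=hλ:
  k1=λy_n ⇒ h·k1=z·y_n;  k2=λ(1+5/8z)y_n ⇒ h·k2=z(1+5/8z)y_n
  y_{n+1}/y_n = 1 + 4/9z + 5/9z(1+5/8z) = 1 + z + 25/72z²
  so R(z) = 1 + z + 25/72z².

Solve |R(x)|<1 on ℝ⁻.
x=-1.08: |R|=0.3250
R=1: x+25/72x²=0 ⇒ x=−72/25=-2.8800; min R=1−1/(4·25/72)=0.2800>−1
Confirm numerically:
  x=-2.500: |R|=0.67014 <1
  x=-1.587: |R|=0.28750 <1
  x=-1.382: |R|=0.28117 <1
  x=-1.276: |R|=0.28934 <1
  x=-3.476: |R|=1.71934 >1
  x=-3.172: |R|=1.32161 >1
Stable set (-2.8800, 0).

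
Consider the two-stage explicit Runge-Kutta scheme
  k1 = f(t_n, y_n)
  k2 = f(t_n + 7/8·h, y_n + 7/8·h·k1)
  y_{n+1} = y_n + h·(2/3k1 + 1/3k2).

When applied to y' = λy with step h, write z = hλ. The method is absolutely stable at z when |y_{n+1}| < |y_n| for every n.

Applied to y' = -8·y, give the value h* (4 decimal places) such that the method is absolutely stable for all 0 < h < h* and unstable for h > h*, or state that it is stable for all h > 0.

(-3.4286,0); λ=-8 ⇒ h* = (24/7)/8 = 0.4286.

With y'=λy (z=hλ):
  k1=λy_n ⇒ h·k1=z·y_n;  k2=λ(1+7/8z)y_n ⇒ h·k2=z(1+7/8z)y_n
  y_{n+1}/y_n = 1 + 2/3z + 1/3z(1+7/8z) = 1 + z + 7/24z²
  Hence R(z) = 1 + z + 7/24z².

Need |R(x)|<1, x<0.
x=-1.69: |R|=0.1430
R=1: x+7/24x²=0 ⇒ x=−24/7=-3.4286; min R=1−1/(4·7/24)=0.1429>−1
Confirm numerically:
  x=-2.863: |R|=0.52772 <1
  x=-2.215: |R|=0.21598 <1
  x=-1.980: |R|=0.16345 <1
  x=-3.995: |R|=1.66001 >1
  x=-3.764: |R|=1.36824 >1
Stable set (-3.4286, 0).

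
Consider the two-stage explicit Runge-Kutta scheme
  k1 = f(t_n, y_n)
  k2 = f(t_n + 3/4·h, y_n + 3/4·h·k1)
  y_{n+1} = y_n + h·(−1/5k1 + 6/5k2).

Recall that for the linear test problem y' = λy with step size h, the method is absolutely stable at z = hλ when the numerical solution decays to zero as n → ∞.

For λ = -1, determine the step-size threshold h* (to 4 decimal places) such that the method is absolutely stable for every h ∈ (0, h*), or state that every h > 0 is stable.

Set f=λy, z=hλ:
  k1=λy_n ⇒ h·k1=z·y_n;  k2=λ(1+3/4z)y_n ⇒ h·k2=z(1+3/4z)y_n
  y_{n+1}/y_n = 1 − 1/5z + 6/5z(1+3/4z) = 1 + z + 9/10z²
  R(z) = 1 + z + 9/10z².

Solve |R(x)|<1 on ℝ⁻.
x=-1.56: |R|=1.6302
R=1: x+9/10x²=0 ⇒ x=−10/9=-1.1111; min R=1−1/(4·9/10)=0.7222>−1
Confirm numerically:
  x=-1.010: |R|=0.90809 <1
  x=-0.827: |R|=0.78854 <1
  x=-0.785: |R|=0.76960 <1
  x=-1.347: |R|=1.28597 >1
  x=-1.251: |R|=1.15750 >1
Interval (-1.1111, 0).

(-1.1111,0); λ=-1 ⇒ h* = (10/9)/1 = 1.1111.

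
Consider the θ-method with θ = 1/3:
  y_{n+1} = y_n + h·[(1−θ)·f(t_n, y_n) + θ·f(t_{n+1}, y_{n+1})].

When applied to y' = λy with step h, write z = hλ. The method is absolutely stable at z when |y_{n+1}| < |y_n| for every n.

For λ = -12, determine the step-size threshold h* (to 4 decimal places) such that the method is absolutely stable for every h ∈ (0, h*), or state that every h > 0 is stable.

Set f=λy, z=hλ:
  y_{n+1} = y_n + z·[2/3·y_n + 1/3·y_{n+1}] ⇒ (1 − 1/3z)y_{n+1} = (1 + 2/3z)y_n
  R(z) = (1 + 2/3z)/(1 − 1/3z).

Solve |R(x)|<1 on ℝ⁻.
x=-1.02: |R|=0.2388
R=−1: 1+2/3x = −1+1/3x ⇒ -1/3x=2 ⇒ x=2/(-1/3)=-6.0000
Confirm numerically:
  x=-4.167: |R|=0.74424 <1
  x=-3.285: |R|=0.56802 <1
  x=-3.215: |R|=0.55189 <1
  x=-2.412: |R|=0.33703 <1
  x=-6.177: |R|=1.01929 >1
  x=-6.077: |R|=1.00848 >1
Stable set (-6.0000, 0).

(-6.0000,0); λ=-12 ⇒ h* = (6)/12 = 0.5000.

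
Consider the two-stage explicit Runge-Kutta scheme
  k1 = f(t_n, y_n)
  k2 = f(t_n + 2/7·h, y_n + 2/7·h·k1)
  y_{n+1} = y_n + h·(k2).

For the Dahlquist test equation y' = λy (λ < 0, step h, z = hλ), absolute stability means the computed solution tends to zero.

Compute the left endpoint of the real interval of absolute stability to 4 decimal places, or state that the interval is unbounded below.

Test eqn y'=λy, z=hλ:
  k1=λy_n ⇒ h·k1=z·y_n;  k2=λ(1+2/7z)y_n ⇒ h·k2=z(1+2/7z)y_n
  y_{n+1}/y_n = 1 + z(1+2/7z) = 1 + z + 2/7z²
  R(z) = 1 + z + 2/7z².

Solve |R(x)|<1 on ℝ⁻.
x=-1.15: |R|=0.2279
R=1: x+2/7x²=0 ⇒ x=−7/2=-3.5000; min R=1−1/(4·2/7)=0.1250>−1
Confirm numerically:
  x=-2.975: |R|=0.55375 <1
  x=-2.501: |R|=0.28614 <1
  x=-1.993: |R|=0.14187 <1
  x=-1.560: |R|=0.13531 <1
  x=-4.041: |R|=1.62462 >1
  x=-3.994: |R|=1.56372 >1
  x=-3.947: |R|=1.50409 >1
Interval (-3.5000, 0).

left endpoint -3.5000.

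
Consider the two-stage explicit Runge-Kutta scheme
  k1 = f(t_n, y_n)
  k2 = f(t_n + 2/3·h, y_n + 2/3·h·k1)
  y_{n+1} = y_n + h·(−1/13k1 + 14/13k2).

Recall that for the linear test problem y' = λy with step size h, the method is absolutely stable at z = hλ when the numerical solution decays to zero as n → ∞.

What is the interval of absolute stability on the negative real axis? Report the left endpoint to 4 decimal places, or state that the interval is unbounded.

Set f=λy, z=hλ:
  k1=λy_n ⇒ h·k1=z·y_n;  k2=λ(1+2/3z)y_n ⇒ h·k2=z(1+2/3z)y_n
  y_{n+1}/y_n = 1 − 1/13z + 14/13z(1+2/3z) = 1 + z + 28/39z²
  Hence R(z) = 1 + z + 28/39z².

Find x<0 with |R(x)|<1.
x=-1.3: |R|=0.9133
R=1: x+28/39x²=0 ⇒ x=−39/28=-1.3929; min R=1−1/(4·28/39)=0.6518>−1
Confirm numerically:
  x=-1.264: |R|=0.88306 <1
  x=-1.261: |R|=0.88063 <1
  x=-0.701: |R|=0.65180 <1
  x=-0.627: |R|=0.65525 <1
  x=-1.943: |R|=1.76744 >1
  x=-1.790: |R|=1.51038 >1
  x=-1.590: |R|=1.22505 >1
Interval (-1.3929, 0).

(-1.3929, 0).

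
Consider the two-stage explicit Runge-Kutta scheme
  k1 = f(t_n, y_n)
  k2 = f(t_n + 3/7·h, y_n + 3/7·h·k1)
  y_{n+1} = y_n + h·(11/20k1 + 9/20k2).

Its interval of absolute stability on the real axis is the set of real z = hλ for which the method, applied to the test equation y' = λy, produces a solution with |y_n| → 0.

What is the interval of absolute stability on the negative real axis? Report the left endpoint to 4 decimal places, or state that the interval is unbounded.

(-5.1852, 0).

On y'=λy, z=hλ:
  k1=λy_n ⇒ h·k1=z·y_n;  k2=λ(1+3/7z)y_n ⇒ h·k2=z(1+3/7z)y_n
  y_{n+1}/y_n = 1 + 11/20z + 9/20z(1+3/7z) = 1 + z + 27/140z²
  so R(z) = 1 + z + 27/140z².

Find x<0 with |R(x)|<1.
x=-0.97: |R|=0.2115
R=1: x+27/140x²=0 ⇒ x=−140/27=-5.1852; min R=1−1/(4·27/140)=-0.2963>−1
Confirm numerically:
  x=-5.053: |R|=0.87118 <1
  x=-4.366: |R|=0.31023 <1
  x=-4.065: |R|=0.12181 <1
  x=-3.779: |R|=0.02484 <1
  x=-5.714: |R|=1.58275 >1
  x=-5.614: |R|=1.46428 >1
  x=-5.335: |R|=1.15414 >1
So |R|<1 on (-5.1852, 0).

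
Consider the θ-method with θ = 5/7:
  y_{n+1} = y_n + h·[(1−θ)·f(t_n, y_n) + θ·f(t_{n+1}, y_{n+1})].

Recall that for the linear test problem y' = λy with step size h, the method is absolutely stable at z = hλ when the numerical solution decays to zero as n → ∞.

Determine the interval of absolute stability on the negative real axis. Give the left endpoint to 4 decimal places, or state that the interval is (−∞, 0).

On y'=λy, z=hλ:
  y_{n+1} = y_n + z·[2/7·y_n + 5/7·y_{n+1}] ⇒ (1 − 5/7z)y_{n+1} = (1 + 2/7z)y_n
  so R(z) = (1 + 2/7z)/(1 − 5/7z).

Need |R(x)|<1, x<0.
x=-1.09: |R|=0.3871
x=-2: |R|=0.1765
x=-10: |R|=0.2281
x=-100: |R|=0.3807
θ=5/7≥1/2 ⇒ |1+2/7x|<|1−5/7x| ∀x<0 ⇒ stable on all of ℝ⁻.

interval (−∞, 0).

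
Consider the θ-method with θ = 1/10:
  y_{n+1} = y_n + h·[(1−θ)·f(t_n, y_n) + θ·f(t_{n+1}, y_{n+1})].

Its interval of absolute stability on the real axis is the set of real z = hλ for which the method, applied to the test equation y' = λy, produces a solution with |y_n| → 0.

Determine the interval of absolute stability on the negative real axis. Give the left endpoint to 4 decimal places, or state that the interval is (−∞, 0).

Set f=λy, z=hλ:
  y_{n+1} = y_n + z·[9/10·y_n + 1/10·y_{n+1}] ⇒ (1 − 1/10z)y_{n+1} = (1 + 9/10z)y_n
  ⇒ R(z) = (1 + 9/10z)/(1 − 1/10z).

Boundary: |R(x)|=1, x<0.
x=-0.59: |R|=0.4429
R=−1: 1+9/10x = −1+1/10x ⇒ -4/5x=2 ⇒ x=2/(-4/5)=-2.5000
Confirm numerically:
  x=-2.174: |R|=0.78577 <1
  x=-1.924: |R|=0.61355 <1
  x=-1.626: |R|=0.39859 <1
  x=-1.093: |R|=0.01469 <1
  x=-3.011: |R|=1.31420 >1
  x=-2.568: |R|=1.04328 >1
Interval (-2.5000, 0).

(-2.5000, 0).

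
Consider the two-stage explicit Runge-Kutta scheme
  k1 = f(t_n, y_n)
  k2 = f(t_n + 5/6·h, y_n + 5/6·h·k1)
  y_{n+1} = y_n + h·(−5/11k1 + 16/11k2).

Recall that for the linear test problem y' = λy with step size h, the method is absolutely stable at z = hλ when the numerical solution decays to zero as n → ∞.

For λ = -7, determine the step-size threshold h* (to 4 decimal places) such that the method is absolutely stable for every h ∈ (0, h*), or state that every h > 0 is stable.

(-0.8250,0); λ=-7 ⇒ h* = (33/40)/7 = 0.1179.

Set f=λy, z=hλ:
  k1=λy_n ⇒ h·k1=z·y_n;  k2=λ(1+5/6z)y_n ⇒ h·k2=z(1+5/6z)y_n
  y_{n+1}/y_n = 1 − 5/11z + 16/11z(1+5/6z) = 1 + z + 40/33z²
  ⇒ R(z) = 1 + z + 40/33z².

Need |R(x)|<1, x<0.
x=-0.85: |R|=1.0258
R=1: x+40/33x²=0 ⇒ x=−33/40=-0.8250; min R=1−1/(4·40/33)=0.7937>−1
Confirm numerically:
  x=-0.804: |R|=0.97953 <1
  x=-0.783: |R|=0.96014 <1
  x=-0.468: |R|=0.79748 <1
  x=-1.322: |R|=1.79640 >1
  x=-1.299: |R|=1.74633 >1
  x=-1.186: |R|=1.51896 >1
Stable set (-0.8250, 0).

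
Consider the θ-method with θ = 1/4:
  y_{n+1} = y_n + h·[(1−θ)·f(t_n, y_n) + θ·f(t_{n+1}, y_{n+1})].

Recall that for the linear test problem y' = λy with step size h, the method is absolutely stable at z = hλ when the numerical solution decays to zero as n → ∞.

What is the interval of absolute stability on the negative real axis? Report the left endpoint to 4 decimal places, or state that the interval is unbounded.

On y'=λy, z=hλ:
  y_{n+1} = y_n + z·[3/4·y_n + 1/4·y_{n+1}] ⇒ (1 − 1/4z)y_{n+1} = (1 + 3/4z)y_n
  ⇒ R(z) = (1 + 3/4z)/(1 − 1/4z).

Boundary: |R(x)|=1, x<0.
x=-1.41: |R|=0.0425
R=−1: 1+3/4x = −1+1/4x ⇒ -1/2x=2 ⇒ x=2/(-1/2)=-4.0000
Confirm numerically:
  x=-3.169: |R|=0.76817 <1
  x=-3.131: |R|=0.75628 <1
  x=-2.290: |R|=0.45628 <1
  x=-1.865: |R|=0.27195 <1
  x=-4.206: |R|=1.05021 >1
  x=-4.189: |R|=1.04616 >1
  x=-4.136: |R|=1.03343 >1
Stable set (-4.0000, 0).

z∈(-4.0000,0).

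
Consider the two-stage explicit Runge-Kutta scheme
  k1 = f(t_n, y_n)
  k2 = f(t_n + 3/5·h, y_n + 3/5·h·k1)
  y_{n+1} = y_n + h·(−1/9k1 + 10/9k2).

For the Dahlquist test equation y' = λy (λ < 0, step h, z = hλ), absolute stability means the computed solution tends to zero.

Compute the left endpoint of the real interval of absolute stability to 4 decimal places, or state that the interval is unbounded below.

Test eqn y'=λy, z=hλ:
  k1=λy_n ⇒ h·k1=z·y_n;  k2=λ(1+3/5z)y_n ⇒ h·k2=z(1+3/5z)y_n
  y_{n+1}/y_n = 1 − 1/9z + 10/9z(1+3/5z) = 1 + z + 2/3z²
  ⇒ R(z) = 1 + z + 2/3z².

Find x<0 with |R(x)|<1.
x=-0.65: |R|=0.6317
R=1: x+2/3x²=0 ⇒ x=−3/2=-1.5000; min R=1−1/(4·2/3)=0.6250>−1
Confirm numerically:
  x=-1.456: |R|=0.95729 <1
  x=-1.375: |R|=0.88542 <1
  x=-1.102: |R|=0.70760 <1
  x=-1.848: |R|=1.42874 >1
  x=-1.717: |R|=1.24839 >1
Stable set (-1.5000, 0).

left endpoint -1.5000.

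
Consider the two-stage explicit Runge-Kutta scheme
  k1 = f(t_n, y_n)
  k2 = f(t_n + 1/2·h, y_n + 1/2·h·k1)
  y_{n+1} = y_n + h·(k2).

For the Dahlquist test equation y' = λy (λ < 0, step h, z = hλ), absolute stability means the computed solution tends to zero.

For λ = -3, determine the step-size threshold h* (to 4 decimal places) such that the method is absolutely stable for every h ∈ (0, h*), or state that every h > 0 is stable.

(-2.0000,0); λ=-3 ⇒ h* = (2)/3 = 0.6667.

On y'=λy, z=hλ:
  k1=λy_n ⇒ h·k1=z·y_n;  k2=λ(1+1/2z)y_n ⇒ h·k2=z(1+1/2z)y_n
  y_{n+1}/y_n = 1 + z(1+1/2z) = 1 + z + 1/2z²
  ⇒ R(z) = 1 + z + 1/2z².

Boundary: |R(x)|=1, x<0.
x=-1.01: |R|=0.5000
R=1: x+1/2x²=0 ⇒ x=−2=-2.0000; min R=1−1/(4·1/2)=0.5000>−1
Confirm numerically:
  x=-1.839: |R|=0.85196 <1
  x=-1.062: |R|=0.50192 <1
  x=-0.825: |R|=0.51531 <1
  x=-2.229: |R|=1.25522 >1
  x=-2.100: |R|=1.10500 >1
Interval (-2.0000, 0).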